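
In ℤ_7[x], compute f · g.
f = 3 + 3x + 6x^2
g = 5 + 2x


Expand and collect like terms; reduce coefficients mod 7:
x^0: 3·5 = 15 ≡ 1 (mod 7)
x^1: 3·2 + 3·5 = 21 ≡ 0 (mod 7)
x^2: 3·2 + 6·5 = 36 ≡ 1 (mod 7)
x^3: 6·2 = 12 ≡ 5 (mod 7)
Result: 1 + x^2 + 5x^3

f · g = 1 + x^2 + 5x^3


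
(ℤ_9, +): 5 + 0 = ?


Operation: addition mod 9
5 + 0 = (a + b) mod 9 with a = 5, b = 0

5 + 0 = 5


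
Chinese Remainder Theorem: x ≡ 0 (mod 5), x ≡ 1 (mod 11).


m₁ = 5, m₂ = 11, gcd = 1, so CRT applies. M = m₁·m₂ = 55
Let M₁ = M/m₁ = 11, M₂ = M/m₂ = 5
Find y₁ ≡ M₁⁻¹ (mod m₁): 11⁻¹ ≡ 1 (mod 5)
Find y₂ ≡ M₂⁻¹ (mod m₂): 5⁻¹ ≡ 9 (mod 11)
x = a₁·M₁·y₁ + a₂·M₂·y₂ = 0·11·1 + 1·5·9 = 45
Reduce mod 55: x ≡ 45
Check: 45 mod 5 = 0 ✓, 45 mod 11 = 1 ✓

x ≡ 45 (mod 55)


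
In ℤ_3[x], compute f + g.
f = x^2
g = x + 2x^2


Add coefficients mod 3:
x^0: 0 + 0 = 0 (mod 3)
x^1: 0 + 1 = 1 (mod 3)
x^2: 1 + 2 = 0 (mod 3)
Result: x

f + g = x


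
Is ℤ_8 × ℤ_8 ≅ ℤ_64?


Comparing ℤ_8 × ℤ_8 and ℤ_64:
gcd(8,8) = 8 ≠ 1. Max element order in ℤ_8×ℤ_8 is lcm(8,8) = 8 < 64, so it has no element of order 64

No, ℤ_8 × ℤ_8 ≇ ℤ_64


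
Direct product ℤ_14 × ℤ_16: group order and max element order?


|ℤ_14 × ℤ_16| = 14 × 16 = 224
Max element order = lcm(14,16) = 112
Cyclic? No (gcd=2)

|ℤ_14×ℤ_16| = 224, max element order = 112


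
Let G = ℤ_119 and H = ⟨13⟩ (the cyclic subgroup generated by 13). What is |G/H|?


|⟨13⟩| = n / gcd(13, 119) = 119 / 1 = 119
H is normal (ℤ_119 is abelian).
|G/H| = |G| / |H| = 119 / 119 = 1

|G/H| = 1


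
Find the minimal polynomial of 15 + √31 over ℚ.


Let α = 15 + √31. Then α - 15 = √31, so (α - 15)² = 31, giving α² - 30α + 194 = 0. Degree 2 and α ∉ ℚ, so this is the minimal polynomial.

Minimal polynomial: x² - 30x + 194


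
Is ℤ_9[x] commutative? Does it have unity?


ℤ_9 has zero divisors (3·3 ≡ 0), and these lift to constant zero divisors in ℤ_9[x]; so not an integral domain
Commutative: Yes
Integral domain: No
Has unity: Yes

ℤ_9[x]: Commutative=Yes, Unity=Yes


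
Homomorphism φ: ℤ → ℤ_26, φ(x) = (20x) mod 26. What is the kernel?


Kernel = preimage of identity
ker(φ) = {x ∈ ℤ : 20x ≡ 0 (mod 26)}. gcd(20,26) = 2, so 20x ≡ 0 (mod 26) ⟺ x ≡ 0 (mod 26/2 = 13). Hence ker(φ) = 13ℤ

ker(φ) = 13ℤ


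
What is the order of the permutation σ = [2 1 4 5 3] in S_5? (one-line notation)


Cycle decomposition: (1 2) (3 4 5)
Cycle lengths: 2, 3
Order = lcm(2, 3) = 6

ord(σ) = 6


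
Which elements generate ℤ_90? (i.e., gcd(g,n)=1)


g generates ℤ_n iff gcd(g,n) = 1
Prime factors of 90: 2, 3, 5
Generators are g ∈ {1,...,89} not divisible by any of these primes.
Generators: {1, 7, 11, 13, 17, 19, 23, 29, 31, 37, 41, 43, 47, 49, 53, 59, 61, 67, 71, 73, 77, 79, 83, 89}
Number of generators = φ(90) = 24

Generators of ℤ_90 = {1, 7, 11, 13, 17, 19, 23, 29, 31, 37, 41, 43, 47, 49, 53, 59, 61, 67, 71, 73, 77, 79, 83, 89}


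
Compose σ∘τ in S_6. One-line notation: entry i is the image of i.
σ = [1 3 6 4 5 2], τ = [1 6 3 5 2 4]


σ∘τ: apply τ first, then σ
1 →τ 1 →σ 1
2 →τ 6 →σ 2
3 →τ 3 →σ 6
4 →τ 5 →σ 5
5 →τ 2 →σ 3
6 →τ 4 →σ 4

σ∘τ = [1 2 6 5 3 4]


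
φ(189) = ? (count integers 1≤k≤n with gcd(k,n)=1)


Factor n: 189 = 3^3 × 7
φ(n) = n · ∏(1 - 1/p) over distinct primes p | n
φ(189) = 189 · (1 - 1/3) · (1 - 1/7) = 108

φ(189) = 108


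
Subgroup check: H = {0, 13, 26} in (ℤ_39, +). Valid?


Subgroup test for H = {0, 13, 26} in (ℤ_39, +):
(1) 0 ∈ H? Yes
(2) Closure: for all a,b ∈ H, (a+b) mod 39 ∈ H? Yes
(3) Inverses: for all a ∈ H, -a mod 39 ∈ H? Yes

Yes, H is a subgroup of ℤ_39


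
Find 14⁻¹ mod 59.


Use the extended Euclidean algorithm to write 1 = 14·s + 59·t; then s mod 59 is the inverse.
Euclidean algorithm:
  14 = 0·59 + 14
  59 = 4·14 + 3
  14 = 4·3 + 2
  3 = 1·2 + 1
  2 = 2·1 + 0
gcd(14,59) = 1
Back-substitution gives: 14·(-21) + 59·(5) = 1
So 14⁻¹ ≡ -21 ≡ 38 (mod 59)
Check: 14 × 38 = 532 ≡ 1 (mod 59) ✓

14⁻¹ ≡ 38 (mod 59)


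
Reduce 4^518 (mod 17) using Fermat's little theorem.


Fermat's little theorem: if p is prime and gcd(a,p)=1, then a^(p-1) ≡ 1 (mod p)
p = 17 is prime, gcd(4,17) = 1
Reduce exponent: 518 mod 16 = 6
So 4^518 ≡ 4^6 (mod 17)
4^6 mod 17 = 16

4^518 ≡ 16 (mod 17)


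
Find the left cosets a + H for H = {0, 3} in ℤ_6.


H = {0, 3}, |H| = 2
Number of cosets = |G|/|H| = 6/2 = 3
0 + H = {0, 3}
1 + H = {1, 4}
2 + H = {2, 5}

Cosets: 0+H={0,3}; 1+H={1,4}; 2+H={2,5}


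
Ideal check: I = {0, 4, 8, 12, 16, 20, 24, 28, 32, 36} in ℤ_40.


Check ideal conditions for I = {0, 4, 8, 12, 16, 20, 24, 28, 32, 36} in ℤ_40:
(1) I is an additive subgroup? Yes
(2) For r ∈ ℤ_40 and a ∈ I: r·a ∈ I? Yes

Yes, I is an ideal of ℤ_40


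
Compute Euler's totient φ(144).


Factor n: 144 = 2^4 × 3^2
φ(n) = n · ∏(1 - 1/p) over distinct primes p | n
φ(144) = 144 · (1 - 1/2) · (1 - 1/3) = 48

φ(144) = 48


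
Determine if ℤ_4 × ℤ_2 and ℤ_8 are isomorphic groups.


Comparing ℤ_4 × ℤ_2 and ℤ_8:
gcd(4,2) = 2 ≠ 1. Max element order in ℤ_4×ℤ_2 is lcm(4,2) = 4 < 8, so it has no element of order 8

No, ℤ_4 × ℤ_2 ≇ ℤ_8


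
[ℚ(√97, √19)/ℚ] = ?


[ℚ(√97,√19):ℚ] = [ℚ(√97,√19):ℚ(√97)]·[ℚ(√97):ℚ] = 2·2 = 4

[ℚ(√97, √19)/ℚ] = 4


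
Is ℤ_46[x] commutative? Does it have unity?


ℤ_46 has zero divisors (2·23 ≡ 0), and these lift to constant zero divisors in ℤ_46[x]; so not an integral domain
Commutative: Yes
Integral domain: No
Has unity: Yes

ℤ_46[x]: Commutative=Yes, Unity=Yes


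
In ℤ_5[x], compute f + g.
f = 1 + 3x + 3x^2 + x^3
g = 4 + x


Add coefficients mod 5:
x^0: 1 + 4 = 0 (mod 5)
x^1: 3 + 1 = 4 (mod 5)
x^2: 3 + 0 = 3 (mod 5)
x^3: 1 + 0 = 1 (mod 5)
Result: 4x + 3x^2 + x^3

f + g = 4x + 3x^2 + x^3


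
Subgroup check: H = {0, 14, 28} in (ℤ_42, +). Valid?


Subgroup test for H = {0, 14, 28} in (ℤ_42, +):
(1) 0 ∈ H? Yes
(2) Closure: for all a,b ∈ H, (a+b) mod 42 ∈ H? Yes
(3) Inverses: for all a ∈ H, -a mod 42 ∈ H? Yes

Yes, H is a subgroup of ℤ_42


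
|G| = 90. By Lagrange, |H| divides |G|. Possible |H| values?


Lagrange's theorem: |H| divides |G|
|G| = 90
Divisors of 90: 1, 2, 3, 5, 6, 9, 10, 15, 18, 30, 45, 90

Possible subgroup orders: {1, 2, 3, 5, 6, 9, 10, 15, 18, 30, 45, 90}


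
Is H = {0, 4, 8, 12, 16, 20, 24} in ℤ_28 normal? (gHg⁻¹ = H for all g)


H = {0, 4, 8, 12, 16, 20, 24} in ℤ_28
ℤ_28 is abelian; every subgroup of an abelian group is normal

Yes, normal subgroup


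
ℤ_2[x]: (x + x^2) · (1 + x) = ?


Expand and collect like terms; reduce coefficients mod 2:
x^0: 0·1 = 0 ≡ 0 (mod 2)
x^1: 0·1 + 1·1 = 1 ≡ 1 (mod 2)
x^2: 1·1 + 1·1 = 2 ≡ 0 (mod 2)
x^3: 1·1 = 1 ≡ 1 (mod 2)
Result: x + x^3

f · g = x + x^3


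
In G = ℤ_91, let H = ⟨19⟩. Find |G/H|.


|⟨19⟩| = n / gcd(19, 91) = 91 / 1 = 91
H is normal (ℤ_91 is abelian).
|G/H| = |G| / |H| = 91 / 91 = 1

|G/H| = 1


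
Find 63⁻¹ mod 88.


Use the extended Euclidean algorithm to write 1 = 63·s + 88·t; then s mod 88 is the inverse.
Euclidean algorithm:
  63 = 0·88 + 63
  88 = 1·63 + 25
  63 = 2·25 + 13
  25 = 1·13 + 12
  13 = 1·12 + 1
  12 = 12·1 + 0
gcd(63,88) = 1
Back-substitution gives: 63·(7) + 88·(-5) = 1
So 63⁻¹ ≡ 7 ≡ 7 (mod 88)
Check: 63 × 7 = 441 ≡ 1 (mod 88) ✓

63⁻¹ ≡ 7 (mod 88)


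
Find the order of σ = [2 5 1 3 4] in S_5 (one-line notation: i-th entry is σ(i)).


Cycle decomposition: (1 2 5 4 3)
Cycle lengths: 5
Order = lcm(5) = 5

ord(σ) = 5


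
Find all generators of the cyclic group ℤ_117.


g generates ℤ_n iff gcd(g,n) = 1
Prime factors of 117: 3, 13
Generators are g ∈ {1,...,116} not divisible by any of these primes.
Generators: {1, 2, 4, 5, 7, 8, 10, 11, 14, 16, 17, 19, 20, 22, 23, 25, 28, 29, 31, 32, 34, 35, 37, 38, 40, 41, 43, 44, 46, 47, 49, 50, 53, 55, 56, 58, 59, 61, 62, 64, 67, 68, 70, 71, 73, 74, 76, 77, 79, 80, 82, 83, 85, 86, 88, 89, 92, 94, 95, 97, 98, 100, 101, 103, 106, 107, 109, 110, 112, 113, 115, 116}
Number of generators = φ(117) = 72

Generators of ℤ_117 = {1, 2, 4, 5, 7, 8, 10, 11, 14, 16, 17, 19, 20, 22, 23, 25, 28, 29, 31, 32, 34, 35, 37, 38, 40, 41, 43, 44, 46, 47, 49, 50, 53, 55, 56, 58, 59, 61, 62, 64, 67, 68, 70, 71, 73, 74, 76, 77, 79, 80, 82, 83, 85, 86, 88, 89, 92, 94, 95, 97, 98, 100, 101, 103, 106, 107, 109, 110, 112, 113, 115, 116}


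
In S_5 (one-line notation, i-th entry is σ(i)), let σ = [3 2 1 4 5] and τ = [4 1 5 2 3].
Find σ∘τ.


σ∘τ: apply τ first, then σ
1 →τ 4 →σ 4
2 →τ 1 →σ 3
3 →τ 5 →σ 5
4 →τ 2 →σ 2
5 →τ 3 →σ 1

σ∘τ = [4 3 5 2 1]


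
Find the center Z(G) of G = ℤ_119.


Z(G) = {g ∈ G | gx = xg for all x ∈ G}
ℤ_119 is abelian, so Z(G) = G

Z(ℤ_119) = ℤ_119


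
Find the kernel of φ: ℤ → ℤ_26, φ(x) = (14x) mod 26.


Kernel = preimage of identity
ker(φ) = {x ∈ ℤ : 14x ≡ 0 (mod 26)}. gcd(14,26) = 2, so 14x ≡ 0 (mod 26) ⟺ x ≡ 0 (mod 26/2 = 13). Hence ker(φ) = 13ℤ

ker(φ) = 13ℤ


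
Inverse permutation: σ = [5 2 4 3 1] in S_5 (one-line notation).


To find σ⁻¹, swap domain and range:
σ(1) = 5 → σ⁻¹(5) = 1
σ(2) = 2 → σ⁻¹(2) = 2
σ(3) = 4 → σ⁻¹(4) = 3
σ(4) = 3 → σ⁻¹(3) = 4
σ(5) = 1 → σ⁻¹(1) = 5

σ⁻¹ = [5 2 4 3 1]


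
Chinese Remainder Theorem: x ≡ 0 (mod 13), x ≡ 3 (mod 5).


m₁ = 13, m₂ = 5, gcd = 1, so CRT applies. M = m₁·m₂ = 65
Let M₁ = M/m₁ = 5, M₂ = M/m₂ = 13
Find y₁ ≡ M₁⁻¹ (mod m₁): 5⁻¹ ≡ 8 (mod 13)
Find y₂ ≡ M₂⁻¹ (mod m₂): 13⁻¹ ≡ 2 (mod 5)
x = a₁·M₁·y₁ + a₂·M₂·y₂ = 0·5·8 + 3·13·2 = 78
Reduce mod 65: x ≡ 13
Check: 13 mod 13 = 0 ✓, 13 mod 5 = 3 ✓

x ≡ 13 (mod 65)


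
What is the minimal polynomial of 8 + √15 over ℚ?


Let α = 8 + √15. Then α - 8 = √15, so (α - 8)² = 15, giving α² - 16α + 49 = 0. Degree 2 and α ∉ ℚ, so this is the minimal polynomial.

Minimal polynomial: x² - 16x + 49


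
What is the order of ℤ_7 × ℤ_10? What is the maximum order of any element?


|ℤ_7 × ℤ_10| = 7 × 10 = 70
Max element order = lcm(7,10) = 70
Cyclic? Yes (gcd=1)

|ℤ_7×ℤ_10| = 70, max element order = 70


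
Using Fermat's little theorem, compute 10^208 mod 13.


Fermat's little theorem: if p is prime and gcd(a,p)=1, then a^(p-1) ≡ 1 (mod p)
p = 13 is prime, gcd(10,13) = 1
Reduce exponent: 208 mod 12 = 4
So 10^208 ≡ 10^4 (mod 13)
10^4 mod 13 = 3

10^208 ≡ 3 (mod 13)


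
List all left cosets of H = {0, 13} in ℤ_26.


H = {0, 13}, |H| = 2
Number of cosets = |G|/|H| = 26/2 = 13
0 + H = {0, 13}
1 + H = {1, 14}
2 + H = {2, 15}
3 + H = {3, 16}
4 + H = {4, 17}
5 + H = {5, 18}
6 + H = {6, 19}
7 + H = {7, 20}
8 + H = {8, 21}
9 + H = {9, 22}
10 + H = {10, 23}
11 + H = {11, 24}
12 + H = {12, 25}

Cosets: 0+H={0,13}; 1+H={1,14}; 2+H={2,15}; 3+H={3,16}; 4+H={4,17}; 5+H={5,18}; 6+H={6,19}; 7+H={7,20}; 8+H={8,21}; 9+H={9,22}; 10+H={10,23}; 11+H={11,24}; 12+H={12,25}


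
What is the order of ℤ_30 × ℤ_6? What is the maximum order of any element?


|ℤ_30 × ℤ_6| = 30 × 6 = 180
Max element order = lcm(30,6) = 30
Cyclic? No (gcd=6)

|ℤ_30×ℤ_6| = 180, max element order = 30


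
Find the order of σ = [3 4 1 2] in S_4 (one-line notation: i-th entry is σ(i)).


Cycle decomposition: (1 3) (2 4)
Cycle lengths: 2, 2
Order = lcm(2, 2) = 2

ord(σ) = 2


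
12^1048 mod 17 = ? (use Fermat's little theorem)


Fermat's little theorem: if p is prime and gcd(a,p)=1, then a^(p-1) ≡ 1 (mod p)
p = 17 is prime, gcd(12,17) = 1
Reduce exponent: 1048 mod 16 = 8
So 12^1048 ≡ 12^8 (mod 17)
12^8 mod 17 = 16

12^1048 ≡ 16 (mod 17)


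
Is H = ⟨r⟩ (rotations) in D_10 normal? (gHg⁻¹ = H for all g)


H = ⟨r⟩ (rotations) in D_10
The rotation subgroup ⟨r⟩ has index 2 in D_10, so it is normal

Yes, normal subgroup


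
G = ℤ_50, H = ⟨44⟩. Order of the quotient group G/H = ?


|⟨44⟩| = n / gcd(44, 50) = 50 / 2 = 25
H is normal (ℤ_50 is abelian).
|G/H| = |G| / |H| = 50 / 25 = 2

|G/H| = 2


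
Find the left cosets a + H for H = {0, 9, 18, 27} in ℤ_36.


H = {0, 9, 18, 27}, |H| = 4
Number of cosets = |G|/|H| = 36/4 = 9
0 + H = {0, 9, 18, 27}
1 + H = {1, 10, 19, 28}
2 + H = {2, 11, 20, 29}
3 + H = {3, 12, 21, 30}
4 + H = {4, 13, 22, 31}
5 + H = {5, 14, 23, 32}
6 + H = {6, 15, 24, 33}
7 + H = {7, 16, 25, 34}
8 + H = {8, 17, 26, 35}

Cosets: 0+H={0,9,18,27}; 1+H={1,10,19,28}; 2+H={2,11,20,29}; 3+H={3,12,21,30}; 4+H={4,13,22,31}; 5+H={5,14,23,32}; 6+H={6,15,24,33}; 7+H={7,16,25,34}; 8+H={8,17,26,35}


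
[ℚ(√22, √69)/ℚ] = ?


[ℚ(√22,√69):ℚ] = [ℚ(√22,√69):ℚ(√22)]·[ℚ(√22):ℚ] = 2·2 = 4

[ℚ(√22, √69)/ℚ] = 4


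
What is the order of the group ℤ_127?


ℤ_n has n elements.

|ℤ_127| = 127


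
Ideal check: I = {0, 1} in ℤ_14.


Check ideal conditions for I = {0, 1} in ℤ_14:
(1) I is an additive subgroup? No
(2) For r ∈ ℤ_14 and a ∈ I: r·a ∈ I? No  [counterexample: r=2, a=1, r·a mod 14 = 2 ∉ I]

No, I is not an ideal of ℤ_14


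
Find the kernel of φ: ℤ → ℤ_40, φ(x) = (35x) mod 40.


Kernel = preimage of identity
ker(φ) = {x ∈ ℤ : 35x ≡ 0 (mod 40)}. gcd(35,40) = 5, so 35x ≡ 0 (mod 40) ⟺ x ≡ 0 (mod 40/5 = 8). Hence ker(φ) = 8ℤ

ker(φ) = 8ℤ


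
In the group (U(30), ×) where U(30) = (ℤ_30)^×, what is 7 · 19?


Operation: multiplication mod 30
7 · 19 = (a × b) mod 30 with a = 7, b = 19

7 · 19 = 13


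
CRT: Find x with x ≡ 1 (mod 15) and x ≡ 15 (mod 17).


m₁ = 15, m₂ = 17, gcd = 1, so CRT applies. M = m₁·m₂ = 255
Let M₁ = M/m₁ = 17, M₂ = M/m₂ = 15
Find y₁ ≡ M₁⁻¹ (mod m₁): 17⁻¹ ≡ 8 (mod 15)
Find y₂ ≡ M₂⁻¹ (mod m₂): 15⁻¹ ≡ 8 (mod 17)
x = a₁·M₁·y₁ + a₂·M₂·y₂ = 1·17·8 + 15·15·8 = 1936
Reduce mod 255: x ≡ 151
Check: 151 mod 15 = 1 ✓, 151 mod 17 = 15 ✓

x ≡ 151 (mod 255)


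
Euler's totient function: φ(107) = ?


Factor n: 107 = 107
φ(n) = n · ∏(1 - 1/p) over distinct primes p | n
φ(107) = 107 · (1 - 1/107) = 106

φ(107) = 106


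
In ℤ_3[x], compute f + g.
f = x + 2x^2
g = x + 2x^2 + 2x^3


Add coefficients mod 3:
x^0: 0 + 0 = 0 (mod 3)
x^1: 1 + 1 = 2 (mod 3)
x^2: 2 + 2 = 1 (mod 3)
x^3: 0 + 2 = 2 (mod 3)
Result: 2x + x^2 + 2x^3

f + g = 2x + x^2 + 2x^3


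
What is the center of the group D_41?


Z(G) = {g ∈ G | gx = xg for all x ∈ G}
For odd n, Z(D_n) = {e}: no nontrivial rotation commutes with all reflections

Z(D_41) = {e}


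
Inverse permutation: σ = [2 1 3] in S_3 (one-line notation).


To find σ⁻¹, swap domain and range:
σ(1) = 2 → σ⁻¹(2) = 1
σ(2) = 1 → σ⁻¹(1) = 2
σ(3) = 3 → σ⁻¹(3) = 3

σ⁻¹ = [2 1 3]


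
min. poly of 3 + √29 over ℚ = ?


Let α = 3 + √29. Then α - 3 = √29, so (α - 3)² = 29, giving α² - 6α - 20 = 0. Degree 2 and α ∉ ℚ, so this is the minimal polynomial.

Minimal polynomial: x² - 6x - 20


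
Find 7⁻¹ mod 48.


Use the extended Euclidean algorithm to write 1 = 7·s + 48·t; then s mod 48 is the inverse.
Euclidean algorithm:
  7 = 0·48 + 7
  48 = 6·7 + 6
  7 = 1·6 + 1
  6 = 6·1 + 0
gcd(7,48) = 1
Back-substitution gives: 7·(7) + 48·(-1) = 1
So 7⁻¹ ≡ 7 ≡ 7 (mod 48)
Check: 7 × 7 = 49 ≡ 1 (mod 48) ✓

7⁻¹ ≡ 7 (mod 48)


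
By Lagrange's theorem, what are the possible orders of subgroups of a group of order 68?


Lagrange's theorem: |H| divides |G|
|G| = 68
Divisors of 68: 1, 2, 4, 17, 34, 68

Possible subgroup orders: {1, 2, 4, 17, 34, 68}


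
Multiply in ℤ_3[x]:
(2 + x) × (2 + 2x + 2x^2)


Expand and collect like terms; reduce coefficients mod 3:
x^0: 2·2 = 4 ≡ 1 (mod 3)
x^1: 2·2 + 1·2 = 6 ≡ 0 (mod 3)
x^2: 2·2 + 1·2 = 6 ≡ 0 (mod 3)
x^3: 1·2 = 2 ≡ 2 (mod 3)
Result: 1 + 2x^3

f · g = 1 + 2x^3


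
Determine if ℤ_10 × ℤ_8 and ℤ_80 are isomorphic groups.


Comparing ℤ_10 × ℤ_8 and ℤ_80:
gcd(10,8) = 2 ≠ 1. Max element order in ℤ_10×ℤ_8 is lcm(10,8) = 40 < 80, so it has no element of order 80

No, ℤ_10 × ℤ_8 ≇ ℤ_80


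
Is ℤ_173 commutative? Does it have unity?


ℤ_173 is a commutative ring with unity 1; 173 is prime, so ℤ_173 is a field (hence an integral domain)
Commutative: Yes
Integral domain: Yes
Has unity: Yes

ℤ_173: Commutative=Yes, Unity=Yes


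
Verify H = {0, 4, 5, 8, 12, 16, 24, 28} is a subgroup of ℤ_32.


Subgroup test for H = {0, 4, 5, 8, 12, 16, 24, 28} in (ℤ_32, +):
(1) 0 ∈ H? Yes
(2) Closure: for all a,b ∈ H, (a+b) mod 32 ∈ H? No  [counterexample: 4 + 5 = 9 ∉ H]
(3) Inverses: for all a ∈ H, -a mod 32 ∈ H? No

No, H is not a subgroup of ℤ_32


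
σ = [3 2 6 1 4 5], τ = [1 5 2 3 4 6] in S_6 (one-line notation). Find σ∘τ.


σ∘τ: apply τ first, then σ
1 →τ 1 →σ 3
2 →τ 5 →σ 4
3 →τ 2 →σ 2
4 →τ 3 →σ 6
5 →τ 4 →σ 1
6 →τ 6 →σ 5

σ∘τ = [3 4 2 6 1 5]


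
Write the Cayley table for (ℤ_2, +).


Elements: {0, 1}
Operation: addition mod 2
Entry (a, b) = (a + b) mod 2

Cayley table:
  | 0 | 1
0 | 0 | 1
1 | 1 | 0


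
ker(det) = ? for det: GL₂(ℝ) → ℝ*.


Kernel = preimage of identity
ker(det) = {A | det(A) = 1} = SL₂(ℝ)

ker(det) = SL₂(ℝ)


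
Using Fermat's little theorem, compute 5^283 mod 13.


Fermat's little theorem: if p is prime and gcd(a,p)=1, then a^(p-1) ≡ 1 (mod p)
p = 13 is prime, gcd(5,13) = 1
Reduce exponent: 283 mod 12 = 7
So 5^283 ≡ 5^7 (mod 13)
5^7 mod 13 = 8

5^283 ≡ 8 (mod 13)


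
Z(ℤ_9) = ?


Z(G) = {g ∈ G | gx = xg for all x ∈ G}
ℤ_9 is abelian, so Z(G) = G

Z(ℤ_9) = ℤ_9


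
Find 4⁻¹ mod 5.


Use the extended Euclidean algorithm to write 1 = 4·s + 5·t; then s mod 5 is the inverse.
Euclidean algorithm:
  4 = 0·5 + 4
  5 = 1·4 + 1
  4 = 4·1 + 0
gcd(4,5) = 1
Back-substitution gives: 4·(-1) + 5·(1) = 1
So 4⁻¹ ≡ -1 ≡ 4 (mod 5)
Check: 4 × 4 = 16 ≡ 1 (mod 5) ✓

4⁻¹ ≡ 4 (mod 5)


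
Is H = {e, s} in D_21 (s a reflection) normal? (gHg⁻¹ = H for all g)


H = {e, s} in D_21 (s a reflection)
r·s·r⁻¹ = sr⁻² ≠ s for n ≥ 3, so {e, s} is not closed under conjugation

No, not a normal subgroup


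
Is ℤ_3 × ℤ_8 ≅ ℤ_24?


Comparing ℤ_3 × ℤ_8 and ℤ_24:
gcd(3,8) = 1, so ℤ_3 × ℤ_8 ≅ ℤ_24 (CRT)

Yes, ℤ_3 × ℤ_8 ≅ ℤ_24


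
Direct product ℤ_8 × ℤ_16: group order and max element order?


|ℤ_8 × ℤ_16| = 8 × 16 = 128
Max element order = lcm(8,16) = 16
Cyclic? No (gcd=8)

|ℤ_8×ℤ_16| = 128, max element order = 16


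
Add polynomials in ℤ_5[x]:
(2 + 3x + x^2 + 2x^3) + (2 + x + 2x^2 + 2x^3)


Add coefficients mod 5:
x^0: 2 + 2 = 4 (mod 5)
x^1: 3 + 1 = 4 (mod 5)
x^2: 1 + 2 = 3 (mod 5)
x^3: 2 + 2 = 4 (mod 5)
Result: 4 + 4x + 3x^2 + 4x^3

f + g = 4 + 4x + 3x^2 + 4x^3


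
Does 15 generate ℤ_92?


g generates ℤ_n iff gcd(g, n) = 1
gcd(15, 92) = 1
Since gcd = 1, 15 is a generator.

Yes, 15 generates ℤ_92


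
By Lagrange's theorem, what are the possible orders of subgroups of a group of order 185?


Lagrange's theorem: |H| divides |G|
|G| = 185
Divisors of 185: 1, 5, 37, 185

Possible subgroup orders: {1, 5, 37, 185}


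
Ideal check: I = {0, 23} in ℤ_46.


Check ideal conditions for I = {0, 23} in ℤ_46:
(1) I is an additive subgroup? Yes
(2) For r ∈ ℤ_46 and a ∈ I: r·a ∈ I? Yes

Yes, I is an ideal of ℤ_46


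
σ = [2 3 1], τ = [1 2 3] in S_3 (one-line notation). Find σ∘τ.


σ∘τ: apply τ first, then σ
1 →τ 1 →σ 2
2 →τ 2 →σ 3
3 →τ 3 →σ 1

σ∘τ = [2 3 1]


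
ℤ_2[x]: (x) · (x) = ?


Expand and collect like terms; reduce coefficients mod 2:
x^0: 0·0 = 0 ≡ 0 (mod 2)
x^1: 0·1 + 1·0 = 0 ≡ 0 (mod 2)
x^2: 1·1 = 1 ≡ 1 (mod 2)
Result: x^2

f · g = x^2


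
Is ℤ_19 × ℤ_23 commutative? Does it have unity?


Direct product ring; commutative with unity (1,1); but (1,0)·(0,1) = (0,0) gives zero divisors, so not an integral domain
Commutative: Yes
Integral domain: No
Has unity: Yes

ℤ_19 × ℤ_23: Commutative=Yes, Unity=Yes


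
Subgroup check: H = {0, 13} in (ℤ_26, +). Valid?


Subgroup test for H = {0, 13} in (ℤ_26, +):
(1) 0 ∈ H? Yes
(2) Closure: for all a,b ∈ H, (a+b) mod 26 ∈ H? Yes
(3) Inverses: for all a ∈ H, -a mod 26 ∈ H? Yes

Yes, H is a subgroup of ℤ_26


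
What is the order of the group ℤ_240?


ℤ_n has n elements.

|ℤ_240| = 240


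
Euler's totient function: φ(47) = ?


Factor n: 47 = 47
φ(n) = n · ∏(1 - 1/p) over distinct primes p | n
φ(47) = 47 · (1 - 1/47) = 46

φ(47) = 46


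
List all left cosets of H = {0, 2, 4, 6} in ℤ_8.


H = {0, 2, 4, 6}, |H| = 4
Number of cosets = |G|/|H| = 8/4 = 2
0 + H = {0, 2, 4, 6}
1 + H = {1, 3, 5, 7}

Cosets: 0+H={0,2,4,6}; 1+H={1,3,5,7}


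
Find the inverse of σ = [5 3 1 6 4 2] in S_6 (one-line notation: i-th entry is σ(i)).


To find σ⁻¹, swap domain and range:
σ(1) = 5 → σ⁻¹(5) = 1
σ(2) = 3 → σ⁻¹(3) = 2
σ(3) = 1 → σ⁻¹(1) = 3
σ(4) = 6 → σ⁻¹(6) = 4
σ(5) = 4 → σ⁻¹(4) = 5
σ(6) = 2 → σ⁻¹(2) = 6

σ⁻¹ = [3 6 2 5 1 4]


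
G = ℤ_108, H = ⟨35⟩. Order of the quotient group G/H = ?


|⟨35⟩| = n / gcd(35, 108) = 108 / 1 = 108
H is normal (ℤ_108 is abelian).
|G/H| = |G| / |H| = 108 / 108 = 1

|G/H| = 1


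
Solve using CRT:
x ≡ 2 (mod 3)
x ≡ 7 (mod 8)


m₁ = 3, m₂ = 8, gcd = 1, so CRT applies. M = m₁·m₂ = 24
Let M₁ = M/m₁ = 8, M₂ = M/m₂ = 3
Find y₁ ≡ M₁⁻¹ (mod m₁): 8⁻¹ ≡ 2 (mod 3)
Find y₂ ≡ M₂⁻¹ (mod m₂): 3⁻¹ ≡ 3 (mod 8)
x = a₁·M₁·y₁ + a₂·M₂·y₂ = 2·8·2 + 7·3·3 = 95
Reduce mod 24: x ≡ 23
Check: 23 mod 3 = 2 ✓, 23 mod 8 = 7 ✓

x ≡ 23 (mod 24)


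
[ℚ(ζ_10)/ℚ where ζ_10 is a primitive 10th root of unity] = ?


[ℚ(ζ_n):ℚ] = deg Φ_n(x) = φ(n). Here φ(10) = 4

[ℚ(ζ_10)/ℚ where ζ_10 is a primitive 10th root of unity] = 4


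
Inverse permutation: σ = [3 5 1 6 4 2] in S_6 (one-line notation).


To find σ⁻¹, swap domain and range:
σ(1) = 3 → σ⁻¹(3) = 1
σ(2) = 5 → σ⁻¹(5) = 2
σ(3) = 1 → σ⁻¹(1) = 3
σ(4) = 6 → σ⁻¹(6) = 4
σ(5) = 4 → σ⁻¹(4) = 5
σ(6) = 2 → σ⁻¹(2) = 6

σ⁻¹ = [3 6 1 5 2 4]


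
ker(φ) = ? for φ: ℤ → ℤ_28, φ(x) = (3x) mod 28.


Kernel = preimage of identity
ker(φ) = {x ∈ ℤ : 3x ≡ 0 (mod 28)}. gcd(3,28) = 1, so 3x ≡ 0 (mod 28) ⟺ x ≡ 0 (mod 28/1 = 28). Hence ker(φ) = 28ℤ

ker(φ) = 28ℤ


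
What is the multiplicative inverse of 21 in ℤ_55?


Use the extended Euclidean algorithm to write 1 = 21·s + 55·t; then s mod 55 is the inverse.
Euclidean algorithm:
  21 = 0·55 + 21
  55 = 2·21 + 13
  21 = 1·13 + 8
  13 = 1·8 + 5
  8 = 1·5 + 3
  5 = 1·3 + 2
  3 = 1·2 + 1
  2 = 2·1 + 0
gcd(21,55) = 1
Back-substitution gives: 21·(21) + 55·(-8) = 1
So 21⁻¹ ≡ 21 ≡ 21 (mod 55)
Check: 21 × 21 = 441 ≡ 1 (mod 55) ✓

21⁻¹ ≡ 21 (mod 55)


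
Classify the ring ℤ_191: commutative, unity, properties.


ℤ_191 is a commutative ring with unity 1; 191 is prime, so ℤ_191 is a field (hence an integral domain)
Commutative: Yes
Integral domain: Yes
Has unity: Yes

ℤ_191: Commutative=Yes, Unity=Yes


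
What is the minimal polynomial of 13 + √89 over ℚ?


Let α = 13 + √89. Then α - 13 = √89, so (α - 13)² = 89, giving α² - 26α + 80 = 0. Degree 2 and α ∉ ℚ, so this is the minimal polynomial.

Minimal polynomial: x² - 26x + 80


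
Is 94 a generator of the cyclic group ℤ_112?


g generates ℤ_n iff gcd(g, n) = 1
gcd(94, 112) = 2
Since gcd = 2 ≠ 1, ⟨94⟩ has order 56 < 112, so 94 is not a generator.

No, 94 does not generate ℤ_112


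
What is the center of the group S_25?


Z(G) = {g ∈ G | gx = xg for all x ∈ G}
S_n is non-abelian for n ≥ 3; Z(S_25) is trivial

Z(S_25) = {e}


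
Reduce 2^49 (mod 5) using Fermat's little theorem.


Fermat's little theorem: if p is prime and gcd(a,p)=1, then a^(p-1) ≡ 1 (mod p)
p = 5 is prime, gcd(2,5) = 1
Reduce exponent: 49 mod 4 = 1
So 2^49 ≡ 2^1 (mod 5)
2^1 mod 5 = 2

2^49 ≡ 2 (mod 5)


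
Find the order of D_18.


|D_n| = 2n (n rotations and n reflections)
|D_18| = 2×18 = 36

|D_18| = 36


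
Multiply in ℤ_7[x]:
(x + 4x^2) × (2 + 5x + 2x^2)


Expand and collect like terms; reduce coefficients mod 7:
x^0: 0·2 = 0 ≡ 0 (mod 7)
x^1: 0·5 + 1·2 = 2 ≡ 2 (mod 7)
x^2: 0·2 + 1·5 + 4·2 = 13 ≡ 6 (mod 7)
x^3: 1·2 + 4·5 = 22 ≡ 1 (mod 7)
x^4: 4·2 = 8 ≡ 1 (mod 7)
Result: 2x + 6x^2 + x^3 + x^4

f · g = 2x + 6x^2 + x^3 + x^4


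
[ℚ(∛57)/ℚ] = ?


∛57 has minimal polynomial x³ - 57 (irreducible over ℚ since 57 is not a perfect cube)

[ℚ(∛57)/ℚ] = 3


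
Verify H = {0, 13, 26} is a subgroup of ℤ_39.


Subgroup test for H = {0, 13, 26} in (ℤ_39, +):
(1) 0 ∈ H? Yes
(2) Closure: for all a,b ∈ H, (a+b) mod 39 ∈ H? Yes
(3) Inverses: for all a ∈ H, -a mod 39 ∈ H? Yes

Yes, H is a subgroup of ℤ_39


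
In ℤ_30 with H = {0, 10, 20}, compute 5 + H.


5 + H = {5 + h (mod 30) : h ∈ H}
5+0=5, 5+10=15, 5+20=25

5 + H = {5, 15, 25}


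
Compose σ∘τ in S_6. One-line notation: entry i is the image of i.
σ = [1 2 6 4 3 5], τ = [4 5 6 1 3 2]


σ∘τ: apply τ first, then σ
1 →τ 4 →σ 4
2 →τ 5 →σ 3
3 →τ 6 →σ 5
4 →τ 1 →σ 1
5 →τ 3 →σ 6
6 →τ 2 →σ 2

σ∘τ = [4 3 5 1 6 2]


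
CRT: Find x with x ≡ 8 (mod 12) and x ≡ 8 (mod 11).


m₁ = 12, m₂ = 11, gcd = 1, so CRT applies. M = m₁·m₂ = 132
Let M₁ = M/m₁ = 11, M₂ = M/m₂ = 12
Find y₁ ≡ M₁⁻¹ (mod m₁): 11⁻¹ ≡ 11 (mod 12)
Find y₂ ≡ M₂⁻¹ (mod m₂): 12⁻¹ ≡ 1 (mod 11)
x = a₁·M₁·y₁ + a₂·M₂·y₂ = 8·11·11 + 8·12·1 = 1064
Reduce mod 132: x ≡ 8
Check: 8 mod 12 = 8 ✓, 8 mod 11 = 8 ✓

x ≡ 8 (mod 132)


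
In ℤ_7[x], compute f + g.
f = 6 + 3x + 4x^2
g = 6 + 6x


Add coefficients mod 7:
x^0: 6 + 6 = 5 (mod 7)
x^1: 3 + 6 = 2 (mod 7)
x^2: 4 + 0 = 4 (mod 7)
Result: 5 + 2x + 4x^2

f + g = 5 + 2x + 4x^2


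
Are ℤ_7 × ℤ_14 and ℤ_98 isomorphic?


Comparing ℤ_7 × ℤ_14 and ℤ_98:
gcd(7,14) = 7 ≠ 1. Max element order in ℤ_7×ℤ_14 is lcm(7,14) = 14 < 98, so it has no element of order 98

No, ℤ_7 × ℤ_14 ≇ ℤ_98


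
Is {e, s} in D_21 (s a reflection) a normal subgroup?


H = {e, s} in D_21 (s a reflection)
r·s·r⁻¹ = sr⁻² ≠ s for n ≥ 3, so {e, s} is not closed under conjugation

No, not a normal subgroup


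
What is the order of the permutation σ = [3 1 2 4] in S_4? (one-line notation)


Cycle decomposition: (1 3 2)
Cycle lengths: 3
Order = lcm(3) = 3

ord(σ) = 3


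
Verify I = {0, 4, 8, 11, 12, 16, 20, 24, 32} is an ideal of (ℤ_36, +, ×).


Check ideal conditions for I = {0, 4, 8, 11, 12, 16, 20, 24, 32} in ℤ_36:
(1) I is an additive subgroup? No
(2) For r ∈ ℤ_36 and a ∈ I: r·a ∈ I? No  [counterexample: r=2, a=11, r·a mod 36 = 22 ∉ I]

No, I is not an ideal of ℤ_36


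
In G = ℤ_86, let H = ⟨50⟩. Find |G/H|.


|⟨50⟩| = n / gcd(50, 86) = 86 / 2 = 43
H is normal (ℤ_86 is abelian).
|G/H| = |G| / |H| = 86 / 43 = 2

|G/H| = 2


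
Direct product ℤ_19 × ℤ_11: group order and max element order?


|ℤ_19 × ℤ_11| = 19 × 11 = 209
Max element order = lcm(19,11) = 209
Cyclic? Yes (gcd=1)

|ℤ_19×ℤ_11| = 209, max element order = 209


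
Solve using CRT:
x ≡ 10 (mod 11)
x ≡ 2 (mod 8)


m₁ = 11, m₂ = 8, gcd = 1, so CRT applies. M = m₁·m₂ = 88
Let M₁ = M/m₁ = 8, M₂ = M/m₂ = 11
Find y₁ ≡ M₁⁻¹ (mod m₁): 8⁻¹ ≡ 7 (mod 11)
Find y₂ ≡ M₂⁻¹ (mod m₂): 11⁻¹ ≡ 3 (mod 8)
x = a₁·M₁·y₁ + a₂·M₂·y₂ = 10·8·7 + 2·11·3 = 626
Reduce mod 88: x ≡ 10
Check: 10 mod 11 = 10 ✓, 10 mod 8 = 2 ✓

x ≡ 10 (mod 88)


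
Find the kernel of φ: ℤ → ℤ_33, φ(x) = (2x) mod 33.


Kernel = preimage of identity
ker(φ) = {x ∈ ℤ : 2x ≡ 0 (mod 33)}. gcd(2,33) = 1, so 2x ≡ 0 (mod 33) ⟺ x ≡ 0 (mod 33/1 = 33). Hence ker(φ) = 33ℤ

ker(φ) = 33ℤ


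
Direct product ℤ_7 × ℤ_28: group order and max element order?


|ℤ_7 × ℤ_28| = 7 × 28 = 196
Max element order = lcm(7,28) = 28
Cyclic? No (gcd=7)

|ℤ_7×ℤ_28| = 196, max element order = 28


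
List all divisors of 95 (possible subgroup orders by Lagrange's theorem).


Lagrange's theorem: |H| divides |G|
|G| = 95
Divisors of 95: 1, 5, 19, 95

Possible subgroup orders: {1, 5, 19, 95}


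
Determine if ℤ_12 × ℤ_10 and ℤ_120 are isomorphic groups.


Comparing ℤ_12 × ℤ_10 and ℤ_120:
gcd(12,10) = 2 ≠ 1. Max element order in ℤ_12×ℤ_10 is lcm(12,10) = 60 < 120, so it has no element of order 120

No, ℤ_12 × ℤ_10 ≇ ℤ_120


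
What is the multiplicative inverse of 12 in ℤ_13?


Use the extended Euclidean algorithm to write 1 = 12·s + 13·t; then s mod 13 is the inverse.
Euclidean algorithm:
  12 = 0·13 + 12
  13 = 1·12 + 1
  12 = 12·1 + 0
gcd(12,13) = 1
Back-substitution gives: 12·(-1) + 13·(1) = 1
So 12⁻¹ ≡ -1 ≡ 12 (mod 13)
Check: 12 × 12 = 144 ≡ 1 (mod 13) ✓

12⁻¹ ≡ 12 (mod 13)


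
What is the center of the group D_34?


Z(G) = {g ∈ G | gx = xg for all x ∈ G}
For even n, Z(D_n) = {e, r^(n/2)}: the 180° rotation r^17 commutes with every reflection and rotation

Z(D_34) = {e, r^17}


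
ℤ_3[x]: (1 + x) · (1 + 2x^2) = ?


Expand and collect like terms; reduce coefficients mod 3:
x^0: 1·1 = 1 ≡ 1 (mod 3)
x^1: 1·0 + 1·1 = 1 ≡ 1 (mod 3)
x^2: 1·2 + 1·0 = 2 ≡ 2 (mod 3)
x^3: 1·2 = 2 ≡ 2 (mod 3)
Result: 1 + x + 2x^2 + 2x^3

f · g = 1 + x + 2x^2 + 2x^3


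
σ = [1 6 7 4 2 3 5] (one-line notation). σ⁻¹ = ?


To find σ⁻¹, swap domain and range:
σ(1) = 1 → σ⁻¹(1) = 1
σ(2) = 6 → σ⁻¹(6) = 2
σ(3) = 7 → σ⁻¹(7) = 3
σ(4) = 4 → σ⁻¹(4) = 4
σ(5) = 2 → σ⁻¹(2) = 5
σ(6) = 3 → σ⁻¹(3) = 6
σ(7) = 5 → σ⁻¹(5) = 7

σ⁻¹ = [1 5 6 4 7 2 3]


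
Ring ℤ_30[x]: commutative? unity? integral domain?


ℤ_30 has zero divisors (2·15 ≡ 0), and these lift to constant zero divisors in ℤ_30[x]; so not an integral domain
Commutative: Yes
Integral domain: No
Has unity: Yes

ℤ_30[x]: Commutative=Yes, Unity=Yes


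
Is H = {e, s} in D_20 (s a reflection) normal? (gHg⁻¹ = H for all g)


H = {e, s} in D_20 (s a reflection)
r·s·r⁻¹ = sr⁻² ≠ s for n ≥ 3, so {e, s} is not closed under conjugation

No, not a normal subgroup


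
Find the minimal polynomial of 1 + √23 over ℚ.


Let α = 1 + √23. Then α - 1 = √23, so (α - 1)² = 23, giving α² - 2α - 22 = 0. Degree 2 and α ∉ ℚ, so this is the minimal polynomial.

Minimal polynomial: x² - 2x - 22


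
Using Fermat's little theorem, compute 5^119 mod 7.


Fermat's little theorem: if p is prime and gcd(a,p)=1, then a^(p-1) ≡ 1 (mod p)
p = 7 is prime, gcd(5,7) = 1
Reduce exponent: 119 mod 6 = 5
So 5^119 ≡ 5^5 (mod 7)
5^5 mod 7 = 3

5^119 ≡ 3 (mod 7)


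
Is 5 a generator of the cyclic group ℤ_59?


g generates ℤ_n iff gcd(g, n) = 1
gcd(5, 59) = 1
Since gcd = 1, 5 is a generator.

Yes, 5 generates ℤ_59


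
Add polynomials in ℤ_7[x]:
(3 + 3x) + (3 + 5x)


Add coefficients mod 7:
x^0: 3 + 3 = 6 (mod 7)
x^1: 3 + 5 = 1 (mod 7)
Result: 6 + x

f + g = 6 + x


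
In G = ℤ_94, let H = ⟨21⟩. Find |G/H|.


|⟨21⟩| = n / gcd(21, 94) = 94 / 1 = 94
H is normal (ℤ_94 is abelian).
|G/H| = |G| / |H| = 94 / 94 = 1

|G/H| = 1


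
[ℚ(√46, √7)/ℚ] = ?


[ℚ(√46,√7):ℚ] = [ℚ(√46,√7):ℚ(√46)]·[ℚ(√46):ℚ] = 2·2 = 4

[ℚ(√46, √7)/ℚ] = 4


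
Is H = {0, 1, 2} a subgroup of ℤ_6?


Subgroup test for H = {0, 1, 2} in (ℤ_6, +):
(1) 0 ∈ H? Yes
(2) Closure: for all a,b ∈ H, (a+b) mod 6 ∈ H? No  [counterexample: 1 + 2 = 3 ∉ H]
(3) Inverses: for all a ∈ H, -a mod 6 ∈ H? No

No, H is not a subgroup of ℤ_6


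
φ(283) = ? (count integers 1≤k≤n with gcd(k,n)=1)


Factor n: 283 = 283
φ(n) = n · ∏(1 - 1/p) over distinct primes p | n
φ(283) = 283 · (1 - 1/283) = 282

φ(283) = 282


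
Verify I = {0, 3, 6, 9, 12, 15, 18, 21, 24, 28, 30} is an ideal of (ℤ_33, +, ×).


Check ideal conditions for I = {0, 3, 6, 9, 12, 15, 18, 21, 24, 28, 30} in ℤ_33:
(1) I is an additive subgroup? No
(2) For r ∈ ℤ_33 and a ∈ I: r·a ∈ I? No  [counterexample: r=2, a=28, r·a mod 33 = 23 ∉ I]

No, I is not an ideal of ℤ_33


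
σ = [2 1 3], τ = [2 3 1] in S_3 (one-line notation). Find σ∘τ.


σ∘τ: apply τ first, then σ
1 →τ 2 →σ 1
2 →τ 3 →σ 3
3 →τ 1 →σ 2

σ∘τ = [1 3 2]


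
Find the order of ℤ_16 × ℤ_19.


|A × B| = |A| · |B|
|ℤ_16 × ℤ_19| = 16 × 19 = 304

|ℤ_16 × ℤ_19| = 304


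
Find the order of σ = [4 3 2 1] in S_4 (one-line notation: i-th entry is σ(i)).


Cycle decomposition: (1 4) (2 3)
Cycle lengths: 2, 2
Order = lcm(2, 2) = 2

ord(σ) = 2


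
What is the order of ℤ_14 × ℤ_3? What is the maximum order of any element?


|ℤ_14 × ℤ_3| = 14 × 3 = 42
Max element order = lcm(14,3) = 42
Cyclic? Yes (gcd=1)

|ℤ_14×ℤ_3| = 42, max element order = 42


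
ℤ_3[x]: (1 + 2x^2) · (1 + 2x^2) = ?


Expand and collect like terms; reduce coefficients mod 3:
x^0: 1·1 = 1 ≡ 1 (mod 3)
x^1: 1·0 + 0·1 = 0 ≡ 0 (mod 3)
x^2: 1·2 + 0·0 + 2·1 = 4 ≡ 1 (mod 3)
x^3: 0·2 + 2·0 = 0 ≡ 0 (mod 3)
x^4: 2·2 = 4 ≡ 1 (mod 3)
Result: 1 + x^2 + x^4

f · g = 1 + x^2 + x^4


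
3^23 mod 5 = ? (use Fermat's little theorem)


Fermat's little theorem: if p is prime and gcd(a,p)=1, then a^(p-1) ≡ 1 (mod p)
p = 5 is prime, gcd(3,5) = 1
Reduce exponent: 23 mod 4 = 3
So 3^23 ≡ 3^3 (mod 5)
3^3 mod 5 = 2

3^23 ≡ 2 (mod 5)


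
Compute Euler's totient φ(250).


Factor n: 250 = 2 × 5^3
φ(n) = n · ∏(1 - 1/p) over distinct primes p | n
φ(250) = 250 · (1 - 1/2) · (1 - 1/5) = 100

φ(250) = 100


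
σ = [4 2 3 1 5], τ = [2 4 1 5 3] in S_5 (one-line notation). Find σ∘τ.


σ∘τ: apply τ first, then σ
1 →τ 2 →σ 2
2 →τ 4 →σ 1
3 →τ 1 →σ 4
4 →τ 5 →σ 5
5 →τ 3 →σ 3

σ∘τ = [2 1 4 5 3]


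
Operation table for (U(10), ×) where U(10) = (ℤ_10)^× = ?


Elements: {1, 3, 7, 9}
Operation: multiplication mod 10
Entry (a, b) = (a × b) mod 10

Cayley table:
  | 1 | 3 | 7 | 9
1 | 1 | 3 | 7 | 9
3 | 3 | 9 | 1 | 7
7 | 7 | 1 | 9 | 3
9 | 9 | 7 | 3 | 1


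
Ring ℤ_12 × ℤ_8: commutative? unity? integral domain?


Direct product ring; commutative with unity (1,1); but (1,0)·(0,1) = (0,0) gives zero divisors, so not an integral domain
Commutative: Yes
Integral domain: No
Has unity: Yes

ℤ_12 × ℤ_8: Commutative=Yes, Unity=Yes


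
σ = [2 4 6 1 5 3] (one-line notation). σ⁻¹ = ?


To find σ⁻¹, swap domain and range:
σ(1) = 2 → σ⁻¹(2) = 1
σ(2) = 4 → σ⁻¹(4) = 2
σ(3) = 6 → σ⁻¹(6) = 3
σ(4) = 1 → σ⁻¹(1) = 4
σ(5) = 5 → σ⁻¹(5) = 5
σ(6) = 3 → σ⁻¹(3) = 6

σ⁻¹ = [4 1 6 2 5 3]


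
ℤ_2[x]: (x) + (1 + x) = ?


Add coefficients mod 2:
x^0: 0 + 1 = 1 (mod 2)
x^1: 1 + 1 = 0 (mod 2)
Result: 1

f + g = 1


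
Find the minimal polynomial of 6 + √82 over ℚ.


Let α = 6 + √82. Then α - 6 = √82, so (α - 6)² = 82, giving α² - 12α - 46 = 0. Degree 2 and α ∉ ℚ, so this is the minimal polynomial.

Minimal polynomial: x² - 12x - 46


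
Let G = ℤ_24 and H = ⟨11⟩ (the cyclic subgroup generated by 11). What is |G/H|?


|⟨11⟩| = n / gcd(11, 24) = 24 / 1 = 24
H is normal (ℤ_24 is abelian).
|G/H| = |G| / |H| = 24 / 24 = 1

|G/H| = 1


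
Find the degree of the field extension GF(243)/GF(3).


GF(243) = GF(3^5), so the extension degree is 5

[GF(243)/GF(3)] = 5


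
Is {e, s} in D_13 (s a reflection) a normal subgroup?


H = {e, s} in D_13 (s a reflection)
r·s·r⁻¹ = sr⁻² ≠ s for n ≥ 3, so {e, s} is not closed under conjugation

No, not a normal subgroup


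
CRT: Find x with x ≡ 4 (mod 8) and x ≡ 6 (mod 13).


m₁ = 8, m₂ = 13, gcd = 1, so CRT applies. M = m₁·m₂ = 104
Let M₁ = M/m₁ = 13, M₂ = M/m₂ = 8
Find y₁ ≡ M₁⁻¹ (mod m₁): 13⁻¹ ≡ 5 (mod 8)
Find y₂ ≡ M₂⁻¹ (mod m₂): 8⁻¹ ≡ 5 (mod 13)
x = a₁·M₁·y₁ + a₂·M₂·y₂ = 4·13·5 + 6·8·5 = 500
Reduce mod 104: x ≡ 84
Check: 84 mod 8 = 4 ✓, 84 mod 13 = 6 ✓

x ≡ 84 (mod 104)


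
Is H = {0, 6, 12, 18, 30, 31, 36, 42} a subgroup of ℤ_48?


Subgroup test for H = {0, 6, 12, 18, 30, 31, 36, 42} in (ℤ_48, +):
(1) 0 ∈ H? Yes
(2) Closure: for all a,b ∈ H, (a+b) mod 48 ∈ H? No  [counterexample: 6 + 18 = 24 ∉ H]
(3) Inverses: for all a ∈ H, -a mod 48 ∈ H? No

No, H is not a subgroup of ℤ_48


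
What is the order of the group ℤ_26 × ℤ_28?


|A × B| = |A| · |B|
|ℤ_26 × ℤ_28| = 26 × 28 = 728

|ℤ_26 × ℤ_28| = 728


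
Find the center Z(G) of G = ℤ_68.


Z(G) = {g ∈ G | gx = xg for all x ∈ G}
ℤ_68 is abelian, so Z(G) = G

Z(ℤ_68) = ℤ_68


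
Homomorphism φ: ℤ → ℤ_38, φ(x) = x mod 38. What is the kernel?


Kernel = preimage of identity
ker(φ) = {x ∈ ℤ : x ≡ 0 (mod 38)} = 38ℤ = {0, ±38, ±76, ...}

ker(φ) = 38ℤ


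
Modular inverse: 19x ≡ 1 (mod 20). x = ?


Use the extended Euclidean algorithm to write 1 = 19·s + 20·t; then s mod 20 is the inverse.
Euclidean algorithm:
  19 = 0·20 + 19
  20 = 1·19 + 1
  19 = 19·1 + 0
gcd(19,20) = 1
Back-substitution gives: 19·(-1) + 20·(1) = 1
So 19⁻¹ ≡ -1 ≡ 19 (mod 20)
Check: 19 × 19 = 361 ≡ 1 (mod 20) ✓

19⁻¹ ≡ 19 (mod 20)


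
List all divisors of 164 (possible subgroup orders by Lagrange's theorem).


Lagrange's theorem: |H| divides |G|
|G| = 164
Divisors of 164: 1, 2, 4, 41, 82, 164

Possible subgroup orders: {1, 2, 4, 41, 82, 164}


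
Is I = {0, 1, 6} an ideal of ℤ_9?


Check ideal conditions for I = {0, 1, 6} in ℤ_9:
(1) I is an additive subgroup? No
(2) For r ∈ ℤ_9 and a ∈ I: r·a ∈ I? No  [counterexample: r=2, a=1, r·a mod 9 = 2 ∉ I]

No, I is not an ideal of ℤ_9


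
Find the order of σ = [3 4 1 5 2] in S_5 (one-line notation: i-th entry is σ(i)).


Cycle decomposition: (1 3) (2 4 5)
Cycle lengths: 2, 3
Order = lcm(2, 3) = 6

ord(σ) = 6


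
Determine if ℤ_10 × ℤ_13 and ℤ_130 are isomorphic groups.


Comparing ℤ_10 × ℤ_13 and ℤ_130:
gcd(10,13) = 1, so ℤ_10 × ℤ_13 ≅ ℤ_130 (CRT)

Yes, ℤ_10 × ℤ_13 ≅ ℤ_130


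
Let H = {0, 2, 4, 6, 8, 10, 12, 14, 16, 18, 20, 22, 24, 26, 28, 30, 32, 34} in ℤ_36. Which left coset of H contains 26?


26 + H = {26 + h (mod 36) : h ∈ H}
26+0=26, 26+2=28, 26+4=30, 26+6=32, 26+8=34, 26+10=0, 26+12=2, 26+14=4, 26+16=6, 26+18=8, 26+20=10, 26+22=12, 26+24=14, 26+26=16, 26+28=18, 26+30=20, 26+32=22, 26+34=24
26 + H = {0, 2, 4, 6, 8, 10, 12, 14, 16, 18, 20, 22, 24, 26, 28, 30, 32, 34} = 0 + H

26 + H = {0, 2, 4, 6, 8, 10, 12, 14, 16, 18, 20, 22, 24, 26, 28, 30, 32, 34}
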